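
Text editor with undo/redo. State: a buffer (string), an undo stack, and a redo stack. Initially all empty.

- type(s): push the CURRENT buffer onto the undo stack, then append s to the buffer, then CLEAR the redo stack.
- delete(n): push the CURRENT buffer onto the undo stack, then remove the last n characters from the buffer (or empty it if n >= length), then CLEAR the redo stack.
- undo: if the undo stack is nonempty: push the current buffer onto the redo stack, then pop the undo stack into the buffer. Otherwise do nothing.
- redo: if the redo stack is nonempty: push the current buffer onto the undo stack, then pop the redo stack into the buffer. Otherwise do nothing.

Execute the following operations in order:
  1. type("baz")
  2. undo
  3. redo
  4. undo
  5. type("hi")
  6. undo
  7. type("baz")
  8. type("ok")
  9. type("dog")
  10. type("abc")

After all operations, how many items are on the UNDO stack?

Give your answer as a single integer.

After op 1 (type): buf='baz' undo_depth=1 redo_depth=0
After op 2 (undo): buf='(empty)' undo_depth=0 redo_depth=1
After op 3 (redo): buf='baz' undo_depth=1 redo_depth=0
After op 4 (undo): buf='(empty)' undo_depth=0 redo_depth=1
After op 5 (type): buf='hi' undo_depth=1 redo_depth=0
After op 6 (undo): buf='(empty)' undo_depth=0 redo_depth=1
After op 7 (type): buf='baz' undo_depth=1 redo_depth=0
After op 8 (type): buf='bazok' undo_depth=2 redo_depth=0
After op 9 (type): buf='bazokdog' undo_depth=3 redo_depth=0
After op 10 (type): buf='bazokdogabc' undo_depth=4 redo_depth=0

Answer: 4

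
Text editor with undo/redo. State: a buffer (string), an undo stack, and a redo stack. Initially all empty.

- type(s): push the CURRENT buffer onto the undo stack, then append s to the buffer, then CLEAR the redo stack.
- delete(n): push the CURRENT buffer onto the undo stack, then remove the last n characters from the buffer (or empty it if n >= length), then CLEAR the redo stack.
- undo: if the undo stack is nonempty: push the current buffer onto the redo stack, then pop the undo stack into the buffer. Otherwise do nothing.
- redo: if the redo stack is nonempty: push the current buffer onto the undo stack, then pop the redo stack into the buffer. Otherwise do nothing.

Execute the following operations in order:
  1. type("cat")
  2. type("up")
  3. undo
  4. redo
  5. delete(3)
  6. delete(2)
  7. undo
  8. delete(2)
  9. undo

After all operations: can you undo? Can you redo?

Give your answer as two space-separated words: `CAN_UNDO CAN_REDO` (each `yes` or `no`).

After op 1 (type): buf='cat' undo_depth=1 redo_depth=0
After op 2 (type): buf='catup' undo_depth=2 redo_depth=0
After op 3 (undo): buf='cat' undo_depth=1 redo_depth=1
After op 4 (redo): buf='catup' undo_depth=2 redo_depth=0
After op 5 (delete): buf='ca' undo_depth=3 redo_depth=0
After op 6 (delete): buf='(empty)' undo_depth=4 redo_depth=0
After op 7 (undo): buf='ca' undo_depth=3 redo_depth=1
After op 8 (delete): buf='(empty)' undo_depth=4 redo_depth=0
After op 9 (undo): buf='ca' undo_depth=3 redo_depth=1

Answer: yes yes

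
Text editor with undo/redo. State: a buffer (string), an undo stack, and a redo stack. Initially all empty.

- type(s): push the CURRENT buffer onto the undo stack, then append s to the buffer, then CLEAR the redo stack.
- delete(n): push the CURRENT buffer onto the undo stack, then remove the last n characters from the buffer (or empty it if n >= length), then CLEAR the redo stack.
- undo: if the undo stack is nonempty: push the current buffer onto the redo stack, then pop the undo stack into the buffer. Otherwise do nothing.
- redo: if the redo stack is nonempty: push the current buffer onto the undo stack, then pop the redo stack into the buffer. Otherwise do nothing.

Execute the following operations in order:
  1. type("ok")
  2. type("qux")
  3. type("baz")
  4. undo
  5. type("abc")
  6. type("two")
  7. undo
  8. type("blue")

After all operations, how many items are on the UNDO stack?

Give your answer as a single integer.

After op 1 (type): buf='ok' undo_depth=1 redo_depth=0
After op 2 (type): buf='okqux' undo_depth=2 redo_depth=0
After op 3 (type): buf='okquxbaz' undo_depth=3 redo_depth=0
After op 4 (undo): buf='okqux' undo_depth=2 redo_depth=1
After op 5 (type): buf='okquxabc' undo_depth=3 redo_depth=0
After op 6 (type): buf='okquxabctwo' undo_depth=4 redo_depth=0
After op 7 (undo): buf='okquxabc' undo_depth=3 redo_depth=1
After op 8 (type): buf='okquxabcblue' undo_depth=4 redo_depth=0

Answer: 4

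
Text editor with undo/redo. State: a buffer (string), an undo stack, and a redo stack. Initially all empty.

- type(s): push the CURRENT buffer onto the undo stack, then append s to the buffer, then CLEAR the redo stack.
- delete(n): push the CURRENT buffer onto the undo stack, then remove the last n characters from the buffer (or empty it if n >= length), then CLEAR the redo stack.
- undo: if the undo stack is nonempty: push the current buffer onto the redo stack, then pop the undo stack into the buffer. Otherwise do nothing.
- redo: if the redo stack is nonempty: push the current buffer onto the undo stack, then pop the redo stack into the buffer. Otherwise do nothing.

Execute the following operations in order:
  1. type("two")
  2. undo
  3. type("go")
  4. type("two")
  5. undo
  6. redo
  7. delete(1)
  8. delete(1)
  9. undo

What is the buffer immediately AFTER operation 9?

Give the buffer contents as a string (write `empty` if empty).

After op 1 (type): buf='two' undo_depth=1 redo_depth=0
After op 2 (undo): buf='(empty)' undo_depth=0 redo_depth=1
After op 3 (type): buf='go' undo_depth=1 redo_depth=0
After op 4 (type): buf='gotwo' undo_depth=2 redo_depth=0
After op 5 (undo): buf='go' undo_depth=1 redo_depth=1
After op 6 (redo): buf='gotwo' undo_depth=2 redo_depth=0
After op 7 (delete): buf='gotw' undo_depth=3 redo_depth=0
After op 8 (delete): buf='got' undo_depth=4 redo_depth=0
After op 9 (undo): buf='gotw' undo_depth=3 redo_depth=1

Answer: gotw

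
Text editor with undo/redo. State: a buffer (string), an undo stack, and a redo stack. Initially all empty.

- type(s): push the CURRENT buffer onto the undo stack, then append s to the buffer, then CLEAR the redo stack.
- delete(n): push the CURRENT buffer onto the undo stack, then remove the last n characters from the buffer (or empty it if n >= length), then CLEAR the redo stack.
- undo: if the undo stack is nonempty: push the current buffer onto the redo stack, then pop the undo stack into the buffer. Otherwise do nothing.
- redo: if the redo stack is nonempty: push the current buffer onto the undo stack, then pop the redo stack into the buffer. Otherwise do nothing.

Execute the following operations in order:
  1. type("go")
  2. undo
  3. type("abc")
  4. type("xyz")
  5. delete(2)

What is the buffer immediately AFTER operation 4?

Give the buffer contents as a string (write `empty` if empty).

After op 1 (type): buf='go' undo_depth=1 redo_depth=0
After op 2 (undo): buf='(empty)' undo_depth=0 redo_depth=1
After op 3 (type): buf='abc' undo_depth=1 redo_depth=0
After op 4 (type): buf='abcxyz' undo_depth=2 redo_depth=0

Answer: abcxyz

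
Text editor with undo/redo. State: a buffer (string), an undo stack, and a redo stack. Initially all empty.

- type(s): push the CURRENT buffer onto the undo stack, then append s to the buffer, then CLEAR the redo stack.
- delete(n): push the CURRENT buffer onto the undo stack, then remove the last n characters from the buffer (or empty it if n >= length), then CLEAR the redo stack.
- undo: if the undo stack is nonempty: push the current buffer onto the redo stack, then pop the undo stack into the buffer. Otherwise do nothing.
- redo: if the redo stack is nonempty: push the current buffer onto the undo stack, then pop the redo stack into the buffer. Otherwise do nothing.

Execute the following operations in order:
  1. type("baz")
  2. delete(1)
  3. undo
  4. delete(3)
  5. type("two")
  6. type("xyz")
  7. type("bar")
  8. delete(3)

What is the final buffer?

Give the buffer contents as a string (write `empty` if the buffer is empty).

Answer: twoxyz

Derivation:
After op 1 (type): buf='baz' undo_depth=1 redo_depth=0
After op 2 (delete): buf='ba' undo_depth=2 redo_depth=0
After op 3 (undo): buf='baz' undo_depth=1 redo_depth=1
After op 4 (delete): buf='(empty)' undo_depth=2 redo_depth=0
After op 5 (type): buf='two' undo_depth=3 redo_depth=0
After op 6 (type): buf='twoxyz' undo_depth=4 redo_depth=0
After op 7 (type): buf='twoxyzbar' undo_depth=5 redo_depth=0
After op 8 (delete): buf='twoxyz' undo_depth=6 redo_depth=0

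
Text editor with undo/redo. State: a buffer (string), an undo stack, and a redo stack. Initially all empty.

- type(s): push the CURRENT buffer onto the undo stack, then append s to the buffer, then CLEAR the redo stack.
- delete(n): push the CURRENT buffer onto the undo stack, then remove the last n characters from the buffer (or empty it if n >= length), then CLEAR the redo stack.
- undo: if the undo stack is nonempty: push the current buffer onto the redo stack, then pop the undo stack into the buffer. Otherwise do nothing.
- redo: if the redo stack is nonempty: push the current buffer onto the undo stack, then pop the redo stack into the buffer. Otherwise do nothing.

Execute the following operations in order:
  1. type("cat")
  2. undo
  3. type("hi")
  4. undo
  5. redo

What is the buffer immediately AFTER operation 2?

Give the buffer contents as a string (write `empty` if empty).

Answer: empty

Derivation:
After op 1 (type): buf='cat' undo_depth=1 redo_depth=0
After op 2 (undo): buf='(empty)' undo_depth=0 redo_depth=1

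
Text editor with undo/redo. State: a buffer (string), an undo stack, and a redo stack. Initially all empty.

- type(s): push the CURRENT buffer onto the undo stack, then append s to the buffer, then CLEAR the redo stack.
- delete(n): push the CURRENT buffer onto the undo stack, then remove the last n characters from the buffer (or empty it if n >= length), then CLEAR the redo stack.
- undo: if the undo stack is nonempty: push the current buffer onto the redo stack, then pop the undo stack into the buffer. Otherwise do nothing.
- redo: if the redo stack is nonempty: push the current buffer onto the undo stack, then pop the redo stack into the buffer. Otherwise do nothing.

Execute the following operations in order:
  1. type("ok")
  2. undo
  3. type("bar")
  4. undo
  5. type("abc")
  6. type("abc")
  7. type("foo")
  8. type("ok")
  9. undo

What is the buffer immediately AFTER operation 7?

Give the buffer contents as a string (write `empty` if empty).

Answer: abcabcfoo

Derivation:
After op 1 (type): buf='ok' undo_depth=1 redo_depth=0
After op 2 (undo): buf='(empty)' undo_depth=0 redo_depth=1
After op 3 (type): buf='bar' undo_depth=1 redo_depth=0
After op 4 (undo): buf='(empty)' undo_depth=0 redo_depth=1
After op 5 (type): buf='abc' undo_depth=1 redo_depth=0
After op 6 (type): buf='abcabc' undo_depth=2 redo_depth=0
After op 7 (type): buf='abcabcfoo' undo_depth=3 redo_depth=0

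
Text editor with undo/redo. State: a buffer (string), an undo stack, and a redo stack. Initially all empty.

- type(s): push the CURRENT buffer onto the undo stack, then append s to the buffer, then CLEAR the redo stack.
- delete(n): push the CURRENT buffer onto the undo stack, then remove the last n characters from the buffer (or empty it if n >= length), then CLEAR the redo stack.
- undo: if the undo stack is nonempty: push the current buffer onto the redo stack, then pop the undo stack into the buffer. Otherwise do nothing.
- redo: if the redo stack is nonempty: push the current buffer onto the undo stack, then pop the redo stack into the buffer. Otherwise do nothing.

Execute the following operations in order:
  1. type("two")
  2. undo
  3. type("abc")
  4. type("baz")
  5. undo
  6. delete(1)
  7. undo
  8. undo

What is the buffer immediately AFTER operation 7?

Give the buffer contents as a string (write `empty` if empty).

After op 1 (type): buf='two' undo_depth=1 redo_depth=0
After op 2 (undo): buf='(empty)' undo_depth=0 redo_depth=1
After op 3 (type): buf='abc' undo_depth=1 redo_depth=0
After op 4 (type): buf='abcbaz' undo_depth=2 redo_depth=0
After op 5 (undo): buf='abc' undo_depth=1 redo_depth=1
After op 6 (delete): buf='ab' undo_depth=2 redo_depth=0
After op 7 (undo): buf='abc' undo_depth=1 redo_depth=1

Answer: abc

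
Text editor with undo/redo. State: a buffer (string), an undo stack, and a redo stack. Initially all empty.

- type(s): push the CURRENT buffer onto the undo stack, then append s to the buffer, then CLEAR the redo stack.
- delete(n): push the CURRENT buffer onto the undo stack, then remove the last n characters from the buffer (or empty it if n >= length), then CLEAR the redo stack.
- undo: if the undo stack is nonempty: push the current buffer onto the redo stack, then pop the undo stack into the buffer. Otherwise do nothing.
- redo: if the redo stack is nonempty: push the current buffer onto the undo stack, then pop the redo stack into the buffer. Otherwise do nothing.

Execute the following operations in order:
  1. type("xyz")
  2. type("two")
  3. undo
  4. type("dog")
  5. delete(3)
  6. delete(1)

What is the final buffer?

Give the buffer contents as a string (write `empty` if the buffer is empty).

Answer: xy

Derivation:
After op 1 (type): buf='xyz' undo_depth=1 redo_depth=0
After op 2 (type): buf='xyztwo' undo_depth=2 redo_depth=0
After op 3 (undo): buf='xyz' undo_depth=1 redo_depth=1
After op 4 (type): buf='xyzdog' undo_depth=2 redo_depth=0
After op 5 (delete): buf='xyz' undo_depth=3 redo_depth=0
After op 6 (delete): buf='xy' undo_depth=4 redo_depth=0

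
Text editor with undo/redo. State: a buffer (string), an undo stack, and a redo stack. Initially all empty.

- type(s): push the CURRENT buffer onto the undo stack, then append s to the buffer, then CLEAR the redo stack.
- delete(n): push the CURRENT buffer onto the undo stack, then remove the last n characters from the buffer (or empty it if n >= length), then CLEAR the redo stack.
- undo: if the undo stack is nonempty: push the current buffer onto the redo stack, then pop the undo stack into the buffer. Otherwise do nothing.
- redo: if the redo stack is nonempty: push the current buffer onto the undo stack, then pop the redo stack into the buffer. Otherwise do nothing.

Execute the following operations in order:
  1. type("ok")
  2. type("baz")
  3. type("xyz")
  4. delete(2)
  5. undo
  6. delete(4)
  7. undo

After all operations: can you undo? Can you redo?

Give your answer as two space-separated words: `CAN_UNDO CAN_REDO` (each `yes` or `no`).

Answer: yes yes

Derivation:
After op 1 (type): buf='ok' undo_depth=1 redo_depth=0
After op 2 (type): buf='okbaz' undo_depth=2 redo_depth=0
After op 3 (type): buf='okbazxyz' undo_depth=3 redo_depth=0
After op 4 (delete): buf='okbazx' undo_depth=4 redo_depth=0
After op 5 (undo): buf='okbazxyz' undo_depth=3 redo_depth=1
After op 6 (delete): buf='okba' undo_depth=4 redo_depth=0
After op 7 (undo): buf='okbazxyz' undo_depth=3 redo_depth=1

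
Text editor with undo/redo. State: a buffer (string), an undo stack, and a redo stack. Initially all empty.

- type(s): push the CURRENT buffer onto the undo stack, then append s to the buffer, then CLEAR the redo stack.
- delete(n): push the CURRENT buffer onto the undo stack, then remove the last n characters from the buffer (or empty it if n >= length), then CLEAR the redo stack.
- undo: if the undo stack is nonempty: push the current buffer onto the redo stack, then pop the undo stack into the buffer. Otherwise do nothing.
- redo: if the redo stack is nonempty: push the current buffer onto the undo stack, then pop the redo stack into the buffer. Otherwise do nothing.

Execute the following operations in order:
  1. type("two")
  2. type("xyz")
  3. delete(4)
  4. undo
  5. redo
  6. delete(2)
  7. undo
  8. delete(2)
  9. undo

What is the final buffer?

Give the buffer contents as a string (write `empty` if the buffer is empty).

After op 1 (type): buf='two' undo_depth=1 redo_depth=0
After op 2 (type): buf='twoxyz' undo_depth=2 redo_depth=0
After op 3 (delete): buf='tw' undo_depth=3 redo_depth=0
After op 4 (undo): buf='twoxyz' undo_depth=2 redo_depth=1
After op 5 (redo): buf='tw' undo_depth=3 redo_depth=0
After op 6 (delete): buf='(empty)' undo_depth=4 redo_depth=0
After op 7 (undo): buf='tw' undo_depth=3 redo_depth=1
After op 8 (delete): buf='(empty)' undo_depth=4 redo_depth=0
After op 9 (undo): buf='tw' undo_depth=3 redo_depth=1

Answer: tw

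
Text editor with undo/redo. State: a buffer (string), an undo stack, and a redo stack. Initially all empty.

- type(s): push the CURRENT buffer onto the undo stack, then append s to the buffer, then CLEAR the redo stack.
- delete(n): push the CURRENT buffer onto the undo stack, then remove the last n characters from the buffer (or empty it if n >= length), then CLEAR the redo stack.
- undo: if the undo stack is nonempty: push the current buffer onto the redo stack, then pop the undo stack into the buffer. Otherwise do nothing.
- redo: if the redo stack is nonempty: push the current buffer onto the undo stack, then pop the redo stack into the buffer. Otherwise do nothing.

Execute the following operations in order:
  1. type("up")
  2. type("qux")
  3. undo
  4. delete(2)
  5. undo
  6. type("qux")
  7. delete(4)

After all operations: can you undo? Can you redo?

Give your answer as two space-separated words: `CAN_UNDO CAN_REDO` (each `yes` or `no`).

Answer: yes no

Derivation:
After op 1 (type): buf='up' undo_depth=1 redo_depth=0
After op 2 (type): buf='upqux' undo_depth=2 redo_depth=0
After op 3 (undo): buf='up' undo_depth=1 redo_depth=1
After op 4 (delete): buf='(empty)' undo_depth=2 redo_depth=0
After op 5 (undo): buf='up' undo_depth=1 redo_depth=1
After op 6 (type): buf='upqux' undo_depth=2 redo_depth=0
After op 7 (delete): buf='u' undo_depth=3 redo_depth=0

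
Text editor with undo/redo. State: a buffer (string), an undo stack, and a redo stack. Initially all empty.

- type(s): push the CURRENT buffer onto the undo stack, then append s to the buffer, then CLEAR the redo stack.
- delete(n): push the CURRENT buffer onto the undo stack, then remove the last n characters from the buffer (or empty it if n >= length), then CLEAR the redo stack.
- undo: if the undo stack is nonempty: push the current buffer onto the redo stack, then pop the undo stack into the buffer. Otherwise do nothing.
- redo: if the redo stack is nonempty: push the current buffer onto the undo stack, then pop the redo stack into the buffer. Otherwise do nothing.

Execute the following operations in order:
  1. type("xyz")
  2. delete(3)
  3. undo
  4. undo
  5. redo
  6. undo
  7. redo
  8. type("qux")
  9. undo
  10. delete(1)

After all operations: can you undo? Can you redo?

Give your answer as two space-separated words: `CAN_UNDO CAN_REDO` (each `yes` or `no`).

After op 1 (type): buf='xyz' undo_depth=1 redo_depth=0
After op 2 (delete): buf='(empty)' undo_depth=2 redo_depth=0
After op 3 (undo): buf='xyz' undo_depth=1 redo_depth=1
After op 4 (undo): buf='(empty)' undo_depth=0 redo_depth=2
After op 5 (redo): buf='xyz' undo_depth=1 redo_depth=1
After op 6 (undo): buf='(empty)' undo_depth=0 redo_depth=2
After op 7 (redo): buf='xyz' undo_depth=1 redo_depth=1
After op 8 (type): buf='xyzqux' undo_depth=2 redo_depth=0
After op 9 (undo): buf='xyz' undo_depth=1 redo_depth=1
After op 10 (delete): buf='xy' undo_depth=2 redo_depth=0

Answer: yes no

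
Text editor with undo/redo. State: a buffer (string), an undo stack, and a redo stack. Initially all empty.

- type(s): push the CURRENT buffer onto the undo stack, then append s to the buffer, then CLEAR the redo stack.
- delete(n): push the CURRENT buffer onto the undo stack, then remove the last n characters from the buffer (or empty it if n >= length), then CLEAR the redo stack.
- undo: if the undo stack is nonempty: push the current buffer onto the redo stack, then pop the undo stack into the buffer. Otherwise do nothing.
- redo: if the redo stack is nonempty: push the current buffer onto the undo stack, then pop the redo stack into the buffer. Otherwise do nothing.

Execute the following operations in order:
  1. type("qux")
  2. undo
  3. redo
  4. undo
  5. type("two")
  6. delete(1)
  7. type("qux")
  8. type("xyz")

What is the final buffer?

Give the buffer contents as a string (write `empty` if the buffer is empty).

Answer: twquxxyz

Derivation:
After op 1 (type): buf='qux' undo_depth=1 redo_depth=0
After op 2 (undo): buf='(empty)' undo_depth=0 redo_depth=1
After op 3 (redo): buf='qux' undo_depth=1 redo_depth=0
After op 4 (undo): buf='(empty)' undo_depth=0 redo_depth=1
After op 5 (type): buf='two' undo_depth=1 redo_depth=0
After op 6 (delete): buf='tw' undo_depth=2 redo_depth=0
After op 7 (type): buf='twqux' undo_depth=3 redo_depth=0
After op 8 (type): buf='twquxxyz' undo_depth=4 redo_depth=0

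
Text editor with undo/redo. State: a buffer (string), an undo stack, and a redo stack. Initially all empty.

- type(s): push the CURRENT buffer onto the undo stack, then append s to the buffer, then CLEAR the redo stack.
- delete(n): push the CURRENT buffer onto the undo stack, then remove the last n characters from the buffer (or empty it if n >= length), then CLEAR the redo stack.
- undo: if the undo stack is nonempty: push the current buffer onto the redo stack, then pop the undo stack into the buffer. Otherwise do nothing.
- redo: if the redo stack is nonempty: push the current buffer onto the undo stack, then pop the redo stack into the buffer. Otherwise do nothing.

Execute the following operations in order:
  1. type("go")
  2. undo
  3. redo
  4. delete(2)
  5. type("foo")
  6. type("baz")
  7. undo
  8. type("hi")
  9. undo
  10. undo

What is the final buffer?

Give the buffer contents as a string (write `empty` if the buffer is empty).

After op 1 (type): buf='go' undo_depth=1 redo_depth=0
After op 2 (undo): buf='(empty)' undo_depth=0 redo_depth=1
After op 3 (redo): buf='go' undo_depth=1 redo_depth=0
After op 4 (delete): buf='(empty)' undo_depth=2 redo_depth=0
After op 5 (type): buf='foo' undo_depth=3 redo_depth=0
After op 6 (type): buf='foobaz' undo_depth=4 redo_depth=0
After op 7 (undo): buf='foo' undo_depth=3 redo_depth=1
After op 8 (type): buf='foohi' undo_depth=4 redo_depth=0
After op 9 (undo): buf='foo' undo_depth=3 redo_depth=1
After op 10 (undo): buf='(empty)' undo_depth=2 redo_depth=2

Answer: empty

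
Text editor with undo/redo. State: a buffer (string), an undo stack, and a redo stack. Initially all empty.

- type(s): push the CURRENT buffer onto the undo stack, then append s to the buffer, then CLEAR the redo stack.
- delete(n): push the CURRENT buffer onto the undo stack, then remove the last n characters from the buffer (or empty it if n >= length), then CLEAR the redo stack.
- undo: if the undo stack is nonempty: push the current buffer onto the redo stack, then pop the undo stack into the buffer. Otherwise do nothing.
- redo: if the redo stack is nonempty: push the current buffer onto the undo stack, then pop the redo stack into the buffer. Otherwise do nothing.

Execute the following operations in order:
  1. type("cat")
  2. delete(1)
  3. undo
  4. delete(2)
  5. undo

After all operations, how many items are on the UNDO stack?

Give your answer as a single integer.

Answer: 1

Derivation:
After op 1 (type): buf='cat' undo_depth=1 redo_depth=0
After op 2 (delete): buf='ca' undo_depth=2 redo_depth=0
After op 3 (undo): buf='cat' undo_depth=1 redo_depth=1
After op 4 (delete): buf='c' undo_depth=2 redo_depth=0
After op 5 (undo): buf='cat' undo_depth=1 redo_depth=1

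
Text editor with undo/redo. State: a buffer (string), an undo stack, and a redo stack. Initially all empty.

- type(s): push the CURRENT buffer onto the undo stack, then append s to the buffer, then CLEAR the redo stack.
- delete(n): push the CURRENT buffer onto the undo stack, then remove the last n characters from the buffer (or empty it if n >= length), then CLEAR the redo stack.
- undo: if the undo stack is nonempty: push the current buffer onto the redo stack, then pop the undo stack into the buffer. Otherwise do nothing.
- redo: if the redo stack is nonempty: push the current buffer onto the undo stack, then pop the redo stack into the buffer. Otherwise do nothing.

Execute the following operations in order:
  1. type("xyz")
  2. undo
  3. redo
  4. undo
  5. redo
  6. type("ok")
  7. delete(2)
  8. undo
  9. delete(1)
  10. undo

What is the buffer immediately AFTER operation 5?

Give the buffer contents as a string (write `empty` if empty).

After op 1 (type): buf='xyz' undo_depth=1 redo_depth=0
After op 2 (undo): buf='(empty)' undo_depth=0 redo_depth=1
After op 3 (redo): buf='xyz' undo_depth=1 redo_depth=0
After op 4 (undo): buf='(empty)' undo_depth=0 redo_depth=1
After op 5 (redo): buf='xyz' undo_depth=1 redo_depth=0

Answer: xyz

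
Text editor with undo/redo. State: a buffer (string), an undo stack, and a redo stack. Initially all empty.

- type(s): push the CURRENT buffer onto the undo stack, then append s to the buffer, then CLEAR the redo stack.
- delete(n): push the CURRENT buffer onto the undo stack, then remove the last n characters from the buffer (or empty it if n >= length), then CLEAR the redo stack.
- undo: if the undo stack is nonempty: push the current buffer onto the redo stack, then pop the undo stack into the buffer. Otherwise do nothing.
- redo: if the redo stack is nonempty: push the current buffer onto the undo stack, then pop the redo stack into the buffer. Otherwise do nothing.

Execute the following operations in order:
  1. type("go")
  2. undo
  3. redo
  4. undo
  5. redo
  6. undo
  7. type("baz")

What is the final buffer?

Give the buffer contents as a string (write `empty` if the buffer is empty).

After op 1 (type): buf='go' undo_depth=1 redo_depth=0
After op 2 (undo): buf='(empty)' undo_depth=0 redo_depth=1
After op 3 (redo): buf='go' undo_depth=1 redo_depth=0
After op 4 (undo): buf='(empty)' undo_depth=0 redo_depth=1
After op 5 (redo): buf='go' undo_depth=1 redo_depth=0
After op 6 (undo): buf='(empty)' undo_depth=0 redo_depth=1
After op 7 (type): buf='baz' undo_depth=1 redo_depth=0

Answer: baz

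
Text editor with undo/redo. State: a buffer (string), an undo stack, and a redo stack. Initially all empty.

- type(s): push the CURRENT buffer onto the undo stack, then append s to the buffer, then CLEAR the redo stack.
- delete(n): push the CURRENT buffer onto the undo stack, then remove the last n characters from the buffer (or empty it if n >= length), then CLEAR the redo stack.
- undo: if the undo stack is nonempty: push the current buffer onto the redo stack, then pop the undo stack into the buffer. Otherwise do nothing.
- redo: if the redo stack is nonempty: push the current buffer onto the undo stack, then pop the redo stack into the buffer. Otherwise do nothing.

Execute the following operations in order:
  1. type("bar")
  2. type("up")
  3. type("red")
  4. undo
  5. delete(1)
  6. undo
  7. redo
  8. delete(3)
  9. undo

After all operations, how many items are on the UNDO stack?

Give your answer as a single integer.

Answer: 3

Derivation:
After op 1 (type): buf='bar' undo_depth=1 redo_depth=0
After op 2 (type): buf='barup' undo_depth=2 redo_depth=0
After op 3 (type): buf='barupred' undo_depth=3 redo_depth=0
After op 4 (undo): buf='barup' undo_depth=2 redo_depth=1
After op 5 (delete): buf='baru' undo_depth=3 redo_depth=0
After op 6 (undo): buf='barup' undo_depth=2 redo_depth=1
After op 7 (redo): buf='baru' undo_depth=3 redo_depth=0
After op 8 (delete): buf='b' undo_depth=4 redo_depth=0
After op 9 (undo): buf='baru' undo_depth=3 redo_depth=1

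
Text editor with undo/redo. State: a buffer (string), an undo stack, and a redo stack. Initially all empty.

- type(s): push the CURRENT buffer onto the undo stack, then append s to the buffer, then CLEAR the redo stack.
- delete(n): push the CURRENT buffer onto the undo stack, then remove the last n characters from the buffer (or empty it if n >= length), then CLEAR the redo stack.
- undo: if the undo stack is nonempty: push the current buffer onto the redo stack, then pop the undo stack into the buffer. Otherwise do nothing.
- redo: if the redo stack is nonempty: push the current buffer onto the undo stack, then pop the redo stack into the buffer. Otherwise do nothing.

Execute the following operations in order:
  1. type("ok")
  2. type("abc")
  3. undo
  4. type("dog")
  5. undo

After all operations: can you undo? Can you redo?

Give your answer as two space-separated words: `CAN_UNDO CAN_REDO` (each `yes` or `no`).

Answer: yes yes

Derivation:
After op 1 (type): buf='ok' undo_depth=1 redo_depth=0
After op 2 (type): buf='okabc' undo_depth=2 redo_depth=0
After op 3 (undo): buf='ok' undo_depth=1 redo_depth=1
After op 4 (type): buf='okdog' undo_depth=2 redo_depth=0
After op 5 (undo): buf='ok' undo_depth=1 redo_depth=1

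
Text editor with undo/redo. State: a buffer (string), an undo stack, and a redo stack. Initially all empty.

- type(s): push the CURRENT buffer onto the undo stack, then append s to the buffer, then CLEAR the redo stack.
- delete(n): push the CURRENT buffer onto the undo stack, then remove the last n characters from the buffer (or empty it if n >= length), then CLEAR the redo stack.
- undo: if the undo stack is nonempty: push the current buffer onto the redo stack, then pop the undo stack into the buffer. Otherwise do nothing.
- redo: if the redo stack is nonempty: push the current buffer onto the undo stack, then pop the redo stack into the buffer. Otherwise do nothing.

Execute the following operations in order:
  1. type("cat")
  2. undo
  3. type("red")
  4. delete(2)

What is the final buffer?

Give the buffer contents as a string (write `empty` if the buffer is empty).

Answer: r

Derivation:
After op 1 (type): buf='cat' undo_depth=1 redo_depth=0
After op 2 (undo): buf='(empty)' undo_depth=0 redo_depth=1
After op 3 (type): buf='red' undo_depth=1 redo_depth=0
After op 4 (delete): buf='r' undo_depth=2 redo_depth=0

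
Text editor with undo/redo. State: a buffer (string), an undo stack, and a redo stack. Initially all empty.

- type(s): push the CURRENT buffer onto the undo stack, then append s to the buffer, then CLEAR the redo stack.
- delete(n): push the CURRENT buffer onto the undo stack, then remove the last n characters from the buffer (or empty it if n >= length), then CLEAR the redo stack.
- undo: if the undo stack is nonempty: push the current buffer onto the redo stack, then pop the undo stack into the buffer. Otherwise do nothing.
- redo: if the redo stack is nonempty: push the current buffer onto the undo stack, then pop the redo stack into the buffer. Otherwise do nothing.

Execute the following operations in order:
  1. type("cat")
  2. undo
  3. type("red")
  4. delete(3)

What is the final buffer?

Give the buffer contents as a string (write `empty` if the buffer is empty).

Answer: empty

Derivation:
After op 1 (type): buf='cat' undo_depth=1 redo_depth=0
After op 2 (undo): buf='(empty)' undo_depth=0 redo_depth=1
After op 3 (type): buf='red' undo_depth=1 redo_depth=0
After op 4 (delete): buf='(empty)' undo_depth=2 redo_depth=0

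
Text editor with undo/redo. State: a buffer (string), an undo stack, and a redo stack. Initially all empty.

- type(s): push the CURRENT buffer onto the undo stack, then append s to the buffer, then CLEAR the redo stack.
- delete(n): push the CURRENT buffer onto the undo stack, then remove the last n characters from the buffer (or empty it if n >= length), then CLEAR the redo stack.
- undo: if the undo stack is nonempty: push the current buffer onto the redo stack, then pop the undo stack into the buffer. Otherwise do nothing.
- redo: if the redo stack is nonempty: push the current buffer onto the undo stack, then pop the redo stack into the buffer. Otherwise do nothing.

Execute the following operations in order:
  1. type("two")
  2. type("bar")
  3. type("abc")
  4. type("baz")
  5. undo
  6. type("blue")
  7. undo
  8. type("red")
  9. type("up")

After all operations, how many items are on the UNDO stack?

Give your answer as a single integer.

After op 1 (type): buf='two' undo_depth=1 redo_depth=0
After op 2 (type): buf='twobar' undo_depth=2 redo_depth=0
After op 3 (type): buf='twobarabc' undo_depth=3 redo_depth=0
After op 4 (type): buf='twobarabcbaz' undo_depth=4 redo_depth=0
After op 5 (undo): buf='twobarabc' undo_depth=3 redo_depth=1
After op 6 (type): buf='twobarabcblue' undo_depth=4 redo_depth=0
After op 7 (undo): buf='twobarabc' undo_depth=3 redo_depth=1
After op 8 (type): buf='twobarabcred' undo_depth=4 redo_depth=0
After op 9 (type): buf='twobarabcredup' undo_depth=5 redo_depth=0

Answer: 5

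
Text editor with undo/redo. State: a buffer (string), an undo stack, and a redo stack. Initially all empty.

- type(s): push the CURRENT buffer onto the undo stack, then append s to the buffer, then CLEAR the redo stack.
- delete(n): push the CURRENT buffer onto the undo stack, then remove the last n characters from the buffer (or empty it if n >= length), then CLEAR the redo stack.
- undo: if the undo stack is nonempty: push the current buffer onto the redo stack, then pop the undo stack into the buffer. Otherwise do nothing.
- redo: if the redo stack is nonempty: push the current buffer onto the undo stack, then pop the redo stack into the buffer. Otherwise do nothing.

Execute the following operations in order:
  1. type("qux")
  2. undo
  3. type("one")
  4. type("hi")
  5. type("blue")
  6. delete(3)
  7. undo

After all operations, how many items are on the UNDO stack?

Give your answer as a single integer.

Answer: 3

Derivation:
After op 1 (type): buf='qux' undo_depth=1 redo_depth=0
After op 2 (undo): buf='(empty)' undo_depth=0 redo_depth=1
After op 3 (type): buf='one' undo_depth=1 redo_depth=0
After op 4 (type): buf='onehi' undo_depth=2 redo_depth=0
After op 5 (type): buf='onehiblue' undo_depth=3 redo_depth=0
After op 6 (delete): buf='onehib' undo_depth=4 redo_depth=0
After op 7 (undo): buf='onehiblue' undo_depth=3 redo_depth=1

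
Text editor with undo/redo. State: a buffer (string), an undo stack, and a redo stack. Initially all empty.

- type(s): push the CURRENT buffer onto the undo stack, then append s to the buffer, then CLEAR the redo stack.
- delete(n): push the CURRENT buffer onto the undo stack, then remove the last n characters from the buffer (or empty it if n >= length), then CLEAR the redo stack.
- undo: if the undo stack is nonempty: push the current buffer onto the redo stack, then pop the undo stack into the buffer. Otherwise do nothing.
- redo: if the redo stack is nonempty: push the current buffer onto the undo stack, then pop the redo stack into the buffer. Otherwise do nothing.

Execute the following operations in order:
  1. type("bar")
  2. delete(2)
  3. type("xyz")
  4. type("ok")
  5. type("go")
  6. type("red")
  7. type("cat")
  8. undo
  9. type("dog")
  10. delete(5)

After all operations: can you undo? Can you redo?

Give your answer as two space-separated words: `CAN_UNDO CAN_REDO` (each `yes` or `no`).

After op 1 (type): buf='bar' undo_depth=1 redo_depth=0
After op 2 (delete): buf='b' undo_depth=2 redo_depth=0
After op 3 (type): buf='bxyz' undo_depth=3 redo_depth=0
After op 4 (type): buf='bxyzok' undo_depth=4 redo_depth=0
After op 5 (type): buf='bxyzokgo' undo_depth=5 redo_depth=0
After op 6 (type): buf='bxyzokgored' undo_depth=6 redo_depth=0
After op 7 (type): buf='bxyzokgoredcat' undo_depth=7 redo_depth=0
After op 8 (undo): buf='bxyzokgored' undo_depth=6 redo_depth=1
After op 9 (type): buf='bxyzokgoreddog' undo_depth=7 redo_depth=0
After op 10 (delete): buf='bxyzokgor' undo_depth=8 redo_depth=0

Answer: yes no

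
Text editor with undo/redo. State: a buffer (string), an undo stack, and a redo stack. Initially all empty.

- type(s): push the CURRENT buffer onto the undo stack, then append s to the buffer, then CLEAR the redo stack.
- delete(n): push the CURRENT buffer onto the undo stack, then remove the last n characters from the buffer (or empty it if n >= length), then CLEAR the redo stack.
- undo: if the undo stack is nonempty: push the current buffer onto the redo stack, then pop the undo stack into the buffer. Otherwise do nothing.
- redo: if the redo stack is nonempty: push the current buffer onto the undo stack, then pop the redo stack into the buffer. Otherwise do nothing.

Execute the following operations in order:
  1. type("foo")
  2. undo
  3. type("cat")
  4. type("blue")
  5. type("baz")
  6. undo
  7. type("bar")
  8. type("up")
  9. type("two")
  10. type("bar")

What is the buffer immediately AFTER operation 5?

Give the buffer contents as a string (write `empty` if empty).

Answer: catbluebaz

Derivation:
After op 1 (type): buf='foo' undo_depth=1 redo_depth=0
After op 2 (undo): buf='(empty)' undo_depth=0 redo_depth=1
After op 3 (type): buf='cat' undo_depth=1 redo_depth=0
After op 4 (type): buf='catblue' undo_depth=2 redo_depth=0
After op 5 (type): buf='catbluebaz' undo_depth=3 redo_depth=0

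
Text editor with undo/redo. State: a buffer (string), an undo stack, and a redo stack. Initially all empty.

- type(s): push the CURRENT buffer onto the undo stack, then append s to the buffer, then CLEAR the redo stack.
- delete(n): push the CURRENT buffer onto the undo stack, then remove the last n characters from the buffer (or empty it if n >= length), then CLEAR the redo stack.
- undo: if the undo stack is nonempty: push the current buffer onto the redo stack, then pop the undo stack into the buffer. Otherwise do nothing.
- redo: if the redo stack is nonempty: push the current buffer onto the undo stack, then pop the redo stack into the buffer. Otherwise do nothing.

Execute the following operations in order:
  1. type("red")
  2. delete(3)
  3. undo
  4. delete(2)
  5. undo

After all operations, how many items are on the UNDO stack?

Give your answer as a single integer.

After op 1 (type): buf='red' undo_depth=1 redo_depth=0
After op 2 (delete): buf='(empty)' undo_depth=2 redo_depth=0
After op 3 (undo): buf='red' undo_depth=1 redo_depth=1
After op 4 (delete): buf='r' undo_depth=2 redo_depth=0
After op 5 (undo): buf='red' undo_depth=1 redo_depth=1

Answer: 1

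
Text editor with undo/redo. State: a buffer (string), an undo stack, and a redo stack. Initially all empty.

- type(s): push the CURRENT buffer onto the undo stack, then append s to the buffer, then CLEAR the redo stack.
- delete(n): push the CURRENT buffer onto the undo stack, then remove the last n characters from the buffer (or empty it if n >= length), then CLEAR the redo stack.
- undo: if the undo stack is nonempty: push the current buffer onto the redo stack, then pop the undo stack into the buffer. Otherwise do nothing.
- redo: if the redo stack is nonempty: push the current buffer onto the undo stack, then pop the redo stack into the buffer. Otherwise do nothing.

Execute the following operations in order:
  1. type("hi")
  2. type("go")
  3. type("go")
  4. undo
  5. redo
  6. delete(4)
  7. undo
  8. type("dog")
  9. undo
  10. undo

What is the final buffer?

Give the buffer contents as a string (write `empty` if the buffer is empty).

After op 1 (type): buf='hi' undo_depth=1 redo_depth=0
After op 2 (type): buf='higo' undo_depth=2 redo_depth=0
After op 3 (type): buf='higogo' undo_depth=3 redo_depth=0
After op 4 (undo): buf='higo' undo_depth=2 redo_depth=1
After op 5 (redo): buf='higogo' undo_depth=3 redo_depth=0
After op 6 (delete): buf='hi' undo_depth=4 redo_depth=0
After op 7 (undo): buf='higogo' undo_depth=3 redo_depth=1
After op 8 (type): buf='higogodog' undo_depth=4 redo_depth=0
After op 9 (undo): buf='higogo' undo_depth=3 redo_depth=1
After op 10 (undo): buf='higo' undo_depth=2 redo_depth=2

Answer: higo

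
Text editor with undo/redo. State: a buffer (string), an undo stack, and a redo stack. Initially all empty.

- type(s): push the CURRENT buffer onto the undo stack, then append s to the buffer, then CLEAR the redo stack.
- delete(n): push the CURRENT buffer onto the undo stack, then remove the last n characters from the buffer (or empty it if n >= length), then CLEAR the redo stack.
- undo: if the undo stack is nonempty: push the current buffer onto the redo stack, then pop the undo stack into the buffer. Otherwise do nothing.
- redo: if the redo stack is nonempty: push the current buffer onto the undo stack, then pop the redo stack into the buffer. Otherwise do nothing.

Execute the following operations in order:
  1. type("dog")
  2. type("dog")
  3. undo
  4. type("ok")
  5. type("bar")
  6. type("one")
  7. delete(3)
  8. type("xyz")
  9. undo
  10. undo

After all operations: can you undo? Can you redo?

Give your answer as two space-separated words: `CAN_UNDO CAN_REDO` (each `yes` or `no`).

Answer: yes yes

Derivation:
After op 1 (type): buf='dog' undo_depth=1 redo_depth=0
After op 2 (type): buf='dogdog' undo_depth=2 redo_depth=0
After op 3 (undo): buf='dog' undo_depth=1 redo_depth=1
After op 4 (type): buf='dogok' undo_depth=2 redo_depth=0
After op 5 (type): buf='dogokbar' undo_depth=3 redo_depth=0
After op 6 (type): buf='dogokbarone' undo_depth=4 redo_depth=0
After op 7 (delete): buf='dogokbar' undo_depth=5 redo_depth=0
After op 8 (type): buf='dogokbarxyz' undo_depth=6 redo_depth=0
After op 9 (undo): buf='dogokbar' undo_depth=5 redo_depth=1
After op 10 (undo): buf='dogokbarone' undo_depth=4 redo_depth=2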